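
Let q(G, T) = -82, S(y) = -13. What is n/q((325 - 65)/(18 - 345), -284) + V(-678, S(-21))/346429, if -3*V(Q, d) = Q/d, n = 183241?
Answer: -825239971589/369293314 ≈ -2234.6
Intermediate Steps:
V(Q, d) = -Q/(3*d)
n/q((325 - 65)/(18 - 345), -284) + V(-678, S(-21))/346429 = 183241/(-82) - 1/3*(-678)/(-13)/346429 = 183241*(-1/82) - 1/3*(-678)*(-1/13)*(1/346429) = -183241/82 - 226/13*1/346429 = -183241/82 - 226/4503577 = -825239971589/369293314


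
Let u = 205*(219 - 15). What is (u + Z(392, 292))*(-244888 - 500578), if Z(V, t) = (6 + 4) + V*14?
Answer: -35273960188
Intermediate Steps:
Z(V, t) = 10 + 14*V
u = 41820 (u = 205*204 = 41820)
(u + Z(392, 292))*(-244888 - 500578) = (41820 + (10 + 14*392))*(-244888 - 500578) = (41820 + (10 + 5488))*(-745466) = (41820 + 5498)*(-745466) = 47318*(-745466) = -35273960188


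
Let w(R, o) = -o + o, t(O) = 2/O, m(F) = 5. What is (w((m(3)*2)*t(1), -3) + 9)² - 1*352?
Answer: -271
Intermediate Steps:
w(R, o) = 0
(w((m(3)*2)*t(1), -3) + 9)² - 1*352 = (0 + 9)² - 1*352 = 9² - 352 = 81 - 352 = -271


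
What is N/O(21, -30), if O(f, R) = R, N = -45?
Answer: 3/2 ≈ 1.5000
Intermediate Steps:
N/O(21, -30) = -45/(-30) = -45*(-1/30) = 3/2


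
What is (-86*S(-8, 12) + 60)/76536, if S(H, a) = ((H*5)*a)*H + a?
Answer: -27601/6378 ≈ -4.3275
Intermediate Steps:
S(H, a) = a + 5*a*H**2 (S(H, a) = ((5*H)*a)*H + a = (5*H*a)*H + a = 5*a*H**2 + a = a + 5*a*H**2)
(-86*S(-8, 12) + 60)/76536 = (-1032*(1 + 5*(-8)**2) + 60)/76536 = (-1032*(1 + 5*64) + 60)*(1/76536) = (-1032*(1 + 320) + 60)*(1/76536) = (-1032*321 + 60)*(1/76536) = (-86*3852 + 60)*(1/76536) = (-331272 + 60)*(1/76536) = -331212*1/76536 = -27601/6378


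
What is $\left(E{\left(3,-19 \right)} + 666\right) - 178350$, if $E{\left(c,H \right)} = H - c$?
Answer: $-177706$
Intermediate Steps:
$\left(E{\left(3,-19 \right)} + 666\right) - 178350 = \left(\left(-19 - 3\right) + 666\right) - 178350 = \left(-22 + 666\right) - 178350 = 644 - 178350 = -177706$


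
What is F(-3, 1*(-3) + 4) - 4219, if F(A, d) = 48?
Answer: -4171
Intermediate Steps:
F(-3, 1*(-3) + 4) - 4219 = 48 - 4219 = -4171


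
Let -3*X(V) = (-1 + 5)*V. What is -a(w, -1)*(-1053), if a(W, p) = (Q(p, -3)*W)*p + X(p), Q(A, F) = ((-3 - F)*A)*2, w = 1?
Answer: 1404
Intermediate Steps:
Q(A, F) = 2*A*(-3 - F) (Q(A, F) = (A*(-3 - F))*2 = 2*A*(-3 - F))
X(V) = -4*V/3 (X(V) = -(-1 + 5)*V/3 = -4*V/3)
a(W, p) = -4*p/3 (a(W, p) = ((-2*p*(3 - 3))*W)*p - 4*p/3 = ((-2*p*0)*W)*p - 4*p/3 = (0*W)*p - 4*p/3 = 0*p - 4*p/3 = 0 - 4*p/3 = -4*p/3)
-a(w, -1)*(-1053) = -(-4/3*(-1))*(-1053) = -4*(-1053)/3 = -1*(-1404) = 1404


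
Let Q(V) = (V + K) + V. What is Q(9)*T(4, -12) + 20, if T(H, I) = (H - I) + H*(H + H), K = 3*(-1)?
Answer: 740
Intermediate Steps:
K = -3
Q(V) = -3 + 2*V (Q(V) = (V - 3) + V = (-3 + V) + V = -3 + 2*V)
T(H, I) = H - I + 2*H**2 (T(H, I) = (H - I) + H*(2*H) = (H - I) + 2*H**2 = H - I + 2*H**2)
Q(9)*T(4, -12) + 20 = (-3 + 2*9)*(4 - 1*(-12) + 2*4**2) + 20 = (-3 + 18)*(4 + 12 + 2*16) + 20 = 15*(4 + 12 + 32) + 20 = 15*48 + 20 = 720 + 20 = 740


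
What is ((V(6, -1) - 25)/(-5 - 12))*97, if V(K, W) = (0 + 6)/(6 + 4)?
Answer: 11834/85 ≈ 139.22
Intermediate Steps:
V(K, W) = 3/5 (V(K, W) = 6/10 = 6*(1/10) = 3/5)
((V(6, -1) - 25)/(-5 - 12))*97 = ((3/5 - 25)/(-5 - 12))*97 = -122/5/(-17)*97 = -122/5*(-1/17)*97 = (122/85)*97 = 11834/85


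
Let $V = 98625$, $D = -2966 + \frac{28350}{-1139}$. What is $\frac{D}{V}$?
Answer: $- \frac{3406624}{112333875} \approx -0.030326$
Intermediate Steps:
$D = - \frac{3406624}{1139}$ ($D = -2966 + 28350 \left(- \frac{1}{1139}\right) = -2966 - \frac{28350}{1139} = - \frac{3406624}{1139} \approx -2990.9$)
$\frac{D}{V} = - \frac{3406624}{1139 \cdot 98625} = \left(- \frac{3406624}{1139}\right) \frac{1}{98625} = - \frac{3406624}{112333875}$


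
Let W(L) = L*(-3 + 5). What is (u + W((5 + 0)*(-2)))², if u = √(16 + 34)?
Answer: 450 - 200*√2 ≈ 167.16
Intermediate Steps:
u = 5*√2 (u = √50 = 5*√2 ≈ 7.0711)
W(L) = 2*L (W(L) = L*2 = 2*L)
(u + W((5 + 0)*(-2)))² = (5*√2 + 2*((5 + 0)*(-2)))² = (5*√2 + 2*(5*(-2)))² = (5*√2 + 2*(-10))² = (5*√2 - 20)² = (-20 + 5*√2)²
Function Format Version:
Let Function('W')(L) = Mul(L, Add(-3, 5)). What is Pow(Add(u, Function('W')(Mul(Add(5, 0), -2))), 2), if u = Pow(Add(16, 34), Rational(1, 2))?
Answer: Add(450, Mul(-200, Pow(2, Rational(1, 2)))) ≈ 167.16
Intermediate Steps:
u = Mul(5, Pow(2, Rational(1, 2))) (u = Pow(50, Rational(1, 2)) = Mul(5, Pow(2, Rational(1, 2))) ≈ 7.0711)
Function('W')(L) = Mul(2, L) (Function('W')(L) = Mul(L, 2) = Mul(2, L))
Pow(Add(u, Function('W')(Mul(Add(5, 0), -2))), 2) = Pow(Add(Mul(5, Pow(2, Rational(1, 2))), Mul(2, Mul(Add(5, 0), -2))), 2) = Pow(Add(Mul(5, Pow(2, Rational(1, 2))), Mul(2, Mul(5, -2))), 2) = Pow(Add(Mul(5, Pow(2, Rational(1, 2))), Mul(2, -10)), 2) = Pow(Add(Mul(5, Pow(2, Rational(1, 2))), -20), 2) = Pow(Add(-20, Mul(5, Pow(2, Rational(1, 2)))), 2)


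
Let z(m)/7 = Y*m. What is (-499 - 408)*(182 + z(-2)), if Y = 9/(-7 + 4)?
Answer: -203168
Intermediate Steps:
Y = -3 (Y = 9/(-3) = 9*(-⅓) = -3)
z(m) = -21*m (z(m) = 7*(-3*m) = -21*m)
(-499 - 408)*(182 + z(-2)) = (-499 - 408)*(182 - 21*(-2)) = -907*(182 + 42) = -907*224 = -203168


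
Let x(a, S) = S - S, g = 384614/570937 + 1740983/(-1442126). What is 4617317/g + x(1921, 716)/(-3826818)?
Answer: -3801728402150437654/439329761707 ≈ -8.6535e+6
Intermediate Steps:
g = -439329761707/823363092062 (g = 384614*(1/570937) + 1740983*(-1/1442126) = 384614/570937 - 1740983/1442126 = -439329761707/823363092062 ≈ -0.53358)
x(a, S) = 0
4617317/g + x(1921, 716)/(-3826818) = 4617317/(-439329761707/823363092062) + 0/(-3826818) = 4617317*(-823363092062/439329761707) + 0*(-1/3826818) = -3801728402150437654/439329761707 + 0 = -3801728402150437654/439329761707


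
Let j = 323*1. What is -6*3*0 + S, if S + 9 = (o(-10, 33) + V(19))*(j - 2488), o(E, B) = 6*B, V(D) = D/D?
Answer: -430844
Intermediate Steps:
j = 323
V(D) = 1
S = -430844 (S = -9 + (6*33 + 1)*(323 - 2488) = -9 + (198 + 1)*(-2165) = -9 + 199*(-2165) = -9 - 430835 = -430844)
-6*3*0 + S = -6*3*0 - 430844 = -18*0 - 430844 = 0 - 430844 = -430844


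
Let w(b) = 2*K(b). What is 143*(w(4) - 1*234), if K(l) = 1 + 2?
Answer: -32604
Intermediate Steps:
K(l) = 3
w(b) = 6 (w(b) = 2*3 = 6)
143*(w(4) - 1*234) = 143*(6 - 1*234) = 143*(6 - 234) = 143*(-228) = -32604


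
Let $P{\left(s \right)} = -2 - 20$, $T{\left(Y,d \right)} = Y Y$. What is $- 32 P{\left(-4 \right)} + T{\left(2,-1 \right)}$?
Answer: $708$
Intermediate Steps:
$T{\left(Y,d \right)} = Y^{2}$
$P{\left(s \right)} = -22$ ($P{\left(s \right)} = -2 - 20 = -22$)
$- 32 P{\left(-4 \right)} + T{\left(2,-1 \right)} = \left(-32\right) \left(-22\right) + 2^{2} = 704 + 4 = 708$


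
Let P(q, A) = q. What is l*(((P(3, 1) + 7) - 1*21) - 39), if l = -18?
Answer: 900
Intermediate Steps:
l*(((P(3, 1) + 7) - 1*21) - 39) = -18*(((3 + 7) - 1*21) - 39) = -18*((10 - 21) - 39) = -18*(-11 - 39) = -18*(-50) = 900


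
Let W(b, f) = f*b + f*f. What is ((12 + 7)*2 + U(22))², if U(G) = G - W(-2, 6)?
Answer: 1296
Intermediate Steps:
W(b, f) = f² + b*f (W(b, f) = b*f + f² = f² + b*f)
U(G) = -24 + G (U(G) = G - 6*(-2 + 6) = G - 6*4 = G - 1*24 = G - 24 = -24 + G)
((12 + 7)*2 + U(22))² = ((12 + 7)*2 + (-24 + 22))² = (19*2 - 2)² = (38 - 2)² = 36² = 1296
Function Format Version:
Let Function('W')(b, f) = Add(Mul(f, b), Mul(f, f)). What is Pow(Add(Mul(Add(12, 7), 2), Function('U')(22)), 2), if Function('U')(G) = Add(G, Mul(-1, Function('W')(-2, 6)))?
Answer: 1296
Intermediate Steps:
Function('W')(b, f) = Add(Pow(f, 2), Mul(b, f)) (Function('W')(b, f) = Add(Mul(b, f), Pow(f, 2)) = Add(Pow(f, 2), Mul(b, f)))
Function('U')(G) = Add(-24, G) (Function('U')(G) = Add(G, Mul(-1, Mul(6, Add(-2, 6)))) = Add(G, Mul(-1, Mul(6, 4))) = Add(G, Mul(-1, 24)) = Add(G, -24) = Add(-24, G))
Pow(Add(Mul(Add(12, 7), 2), Function('U')(22)), 2) = Pow(Add(Mul(Add(12, 7), 2), Add(-24, 22)), 2) = Pow(Add(Mul(19, 2), -2), 2) = Pow(Add(38, -2), 2) = Pow(36, 2) = 1296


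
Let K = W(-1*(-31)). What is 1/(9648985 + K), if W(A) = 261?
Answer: 1/9649246 ≈ 1.0363e-7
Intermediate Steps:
K = 261
1/(9648985 + K) = 1/(9648985 + 261) = 1/9649246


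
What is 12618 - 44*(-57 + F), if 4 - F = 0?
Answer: 14950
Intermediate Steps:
F = 4 (F = 4 - 1*0 = 4 + 0 = 4)
12618 - 44*(-57 + F) = 12618 - 44*(-57 + 4) = 12618 - 44*(-53) = 12618 + 2332 = 14950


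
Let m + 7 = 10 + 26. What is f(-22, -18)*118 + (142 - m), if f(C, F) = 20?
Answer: 2473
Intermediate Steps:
m = 29 (m = -7 + (10 + 26) = -7 + 36 = 29)
f(-22, -18)*118 + (142 - m) = 20*118 + (142 - 1*29) = 2360 + (142 - 29) = 2360 + 113 = 2473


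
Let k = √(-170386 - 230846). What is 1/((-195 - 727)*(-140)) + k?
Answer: 1/129080 + 4*I*√25077 ≈ 7.7471e-6 + 633.43*I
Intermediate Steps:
k = 4*I*√25077 (k = √(-401232) = 4*I*√25077 ≈ 633.43*I)
1/((-195 - 727)*(-140)) + k = 1/((-195 - 727)*(-140)) + 4*I*√25077 = 1/(-922*(-140)) + 4*I*√25077 = 1/129080 + 4*I*√25077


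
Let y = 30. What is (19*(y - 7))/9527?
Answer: 437/9527 ≈ 0.045870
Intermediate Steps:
(19*(y - 7))/9527 = (19*(30 - 7))/9527 = (19*23)*(1/9527) = 437*(1/9527) = 437/9527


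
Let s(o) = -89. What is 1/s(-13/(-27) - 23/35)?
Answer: -1/89 ≈ -0.011236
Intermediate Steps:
1/s(-13/(-27) - 23/35) = 1/(-89) = -1/89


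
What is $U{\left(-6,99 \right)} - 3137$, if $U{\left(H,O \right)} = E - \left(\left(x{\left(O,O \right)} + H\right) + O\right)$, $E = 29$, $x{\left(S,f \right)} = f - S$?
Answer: $-3201$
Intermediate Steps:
$U{\left(H,O \right)} = 29 - H - O$ ($U{\left(H,O \right)} = 29 - \left(\left(\left(O - O\right) + H\right) + O\right) = 29 - \left(\left(0 + H\right) + O\right) = 29 - \left(H + O\right) = 29 - H - O$)
$U{\left(-6,99 \right)} - 3137 = \left(29 - -6 - 99\right) - 3137 = \left(29 + 6 - 99\right) - 3137 = -64 - 3137 = -3201$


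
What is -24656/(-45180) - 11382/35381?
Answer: 89528794/399628395 ≈ 0.22403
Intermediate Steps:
-24656/(-45180) - 11382/35381 = -24656*(-1/45180) - 11382*1/35381 = 6164/11295 - 11382/35381 = 89528794/399628395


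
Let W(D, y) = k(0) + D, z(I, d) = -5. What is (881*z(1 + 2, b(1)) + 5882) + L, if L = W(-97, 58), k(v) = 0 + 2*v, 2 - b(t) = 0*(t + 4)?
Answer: 1380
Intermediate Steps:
b(t) = 2 (b(t) = 2 - 0*(t + 4) = 2 - 0*(4 + t) = 2 - 1*0 = 2 + 0 = 2)
k(v) = 2*v
W(D, y) = D (W(D, y) = 2*0 + D = 0 + D = D)
L = -97
(881*z(1 + 2, b(1)) + 5882) + L = (881*(-5) + 5882) - 97 = (-4405 + 5882) - 97 = 1477 - 97 = 1380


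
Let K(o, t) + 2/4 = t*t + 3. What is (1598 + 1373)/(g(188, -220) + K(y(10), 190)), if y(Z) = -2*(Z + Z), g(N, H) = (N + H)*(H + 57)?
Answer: 5942/82637 ≈ 0.071905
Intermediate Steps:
g(N, H) = (57 + H)*(H + N) (g(N, H) = (H + N)*(57 + H) = (57 + H)*(H + N))
y(Z) = -4*Z
K(o, t) = 5/2 + t² (K(o, t) = -½ + (t*t + 3) = -½ + (t² + 3) = -½ + (3 + t²) = 5/2 + t²)
(1598 + 1373)/(g(188, -220) + K(y(10), 190)) = (1598 + 1373)/(((-220)² + 57*(-220) + 57*188 - 220*188) + (5/2 + 190²)) = 2971/((48400 - 12540 + 10716 - 41360) + (5/2 + 36100)) = 2971/(5216 + 72205/2) = 2971/(82637/2) = 2971*(2/82637) = 5942/82637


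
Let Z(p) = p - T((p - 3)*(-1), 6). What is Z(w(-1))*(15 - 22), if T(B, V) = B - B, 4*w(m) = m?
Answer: 7/4 ≈ 1.7500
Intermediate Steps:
w(m) = m/4
T(B, V) = 0
Z(p) = p (Z(p) = p - 1*0 = p + 0 = p)
Z(w(-1))*(15 - 22) = ((¼)*(-1))*(15 - 22) = -¼*(-7) = 7/4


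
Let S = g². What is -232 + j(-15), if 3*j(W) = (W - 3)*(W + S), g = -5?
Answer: -292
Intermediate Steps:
S = 25 (S = (-5)² = 25)
j(W) = (-3 + W)*(25 + W)/3 (j(W) = ((W - 3)*(W + 25))/3 = ((-3 + W)*(25 + W))/3 = (-3 + W)*(25 + W)/3)
-232 + j(-15) = -232 + (-25 + (⅓)*(-15)² + (22/3)*(-15)) = -232 + (-25 + (⅓)*225 - 110) = -232 + (-25 + 75 - 110) = -232 - 60 = -292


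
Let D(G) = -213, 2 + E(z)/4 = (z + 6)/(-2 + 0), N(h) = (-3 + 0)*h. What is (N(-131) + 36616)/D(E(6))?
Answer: -37009/213 ≈ -173.75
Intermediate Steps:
N(h) = -3*h
E(z) = -20 - 2*z (E(z) = -8 + 4*((z + 6)/(-2 + 0)) = -8 + 4*((6 + z)/(-2)) = -8 + 4*((6 + z)*(-½)) = -8 + 4*(-3 - z/2) = -8 + (-12 - 2*z) = -20 - 2*z)
(N(-131) + 36616)/D(E(6)) = (-3*(-131) + 36616)/(-213) = (393 + 36616)*(-1/213) = 37009*(-1/213) = -37009/213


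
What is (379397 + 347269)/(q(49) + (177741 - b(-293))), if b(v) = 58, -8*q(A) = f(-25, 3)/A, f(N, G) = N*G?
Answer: 284853072/69651811 ≈ 4.0897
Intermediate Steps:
f(N, G) = G*N
q(A) = 75/(8*A) (q(A) = -3*(-25)/(8*A) = -(-75)/(8*A) = 75/(8*A))
(379397 + 347269)/(q(49) + (177741 - b(-293))) = (379397 + 347269)/((75/8)/49 + (177741 - 1*58)) = 726666/((75/8)*(1/49) + (177741 - 58)) = 726666/(75/392 + 177683) = 726666/(69651811/392) = 726666*(392/69651811) = 284853072/69651811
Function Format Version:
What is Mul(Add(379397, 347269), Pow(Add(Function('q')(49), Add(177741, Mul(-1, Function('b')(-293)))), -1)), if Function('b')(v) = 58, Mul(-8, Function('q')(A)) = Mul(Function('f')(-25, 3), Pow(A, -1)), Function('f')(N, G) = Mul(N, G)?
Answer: Rational(284853072, 69651811) ≈ 4.0897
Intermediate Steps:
Function('f')(N, G) = Mul(G, N)
Function('q')(A) = Mul(Rational(75, 8), Pow(A, -1)) (Function('q')(A) = Mul(Rational(-1, 8), Mul(Mul(3, -25), Pow(A, -1))) = Mul(Rational(-1, 8), Mul(-75, Pow(A, -1))) = Mul(Rational(75, 8), Pow(A, -1)))
Mul(Add(379397, 347269), Pow(Add(Function('q')(49), Add(177741, Mul(-1, Function('b')(-293)))), -1)) = Mul(Add(379397, 347269), Pow(Add(Mul(Rational(75, 8), Pow(49, -1)), Add(177741, Mul(-1, 58))), -1)) = Mul(726666, Pow(Add(Mul(Rational(75, 8), Rational(1, 49)), Add(177741, -58)), -1)) = Mul(726666, Pow(Add(Rational(75, 392), 177683), -1)) = Mul(726666, Pow(Rational(69651811, 392), -1)) = Mul(726666, Rational(392, 69651811)) = Rational(284853072, 69651811)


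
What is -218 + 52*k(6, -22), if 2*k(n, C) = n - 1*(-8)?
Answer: 146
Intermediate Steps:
k(n, C) = 4 + n/2 (k(n, C) = (n - 1*(-8))/2 = (n + 8)/2 = (8 + n)/2 = 4 + n/2)
-218 + 52*k(6, -22) = -218 + 52*(4 + (1/2)*6) = -218 + 52*(4 + 3) = -218 + 52*7 = -218 + 364 = 146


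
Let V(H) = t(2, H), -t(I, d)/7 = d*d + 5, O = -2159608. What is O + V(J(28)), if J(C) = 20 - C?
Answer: -2160091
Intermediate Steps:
t(I, d) = -35 - 7*d² (t(I, d) = -7*(d*d + 5) = -7*(d² + 5) = -7*(5 + d²) = -35 - 7*d²)
V(H) = -35 - 7*H²
O + V(J(28)) = -2159608 + (-35 - 7*(20 - 1*28)²) = -2159608 + (-35 - 7*(20 - 28)²) = -2159608 + (-35 - 7*(-8)²) = -2159608 + (-35 - 7*64) = -2159608 + (-35 - 448) = -2159608 - 483 = -2160091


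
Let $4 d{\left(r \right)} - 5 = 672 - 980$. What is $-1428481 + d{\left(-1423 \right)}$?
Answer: $- \frac{5714227}{4} \approx -1.4286 \cdot 10^{6}$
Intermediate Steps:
$d{\left(r \right)} = - \frac{303}{4}$ ($d{\left(r \right)} = \frac{5}{4} + \frac{672 - 980}{4} = \frac{5}{4} + \frac{1}{4} \left(-308\right) = \frac{5}{4} - 77 = - \frac{303}{4}$)
$-1428481 + d{\left(-1423 \right)} = -1428481 - \frac{303}{4} = - \frac{5714227}{4}$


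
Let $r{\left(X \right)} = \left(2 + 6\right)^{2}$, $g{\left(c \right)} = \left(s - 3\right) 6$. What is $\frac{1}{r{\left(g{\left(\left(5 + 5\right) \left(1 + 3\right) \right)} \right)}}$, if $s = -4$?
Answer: $\frac{1}{64} \approx 0.015625$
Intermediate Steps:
$g{\left(c \right)} = -42$ ($g{\left(c \right)} = \left(-4 - 3\right) 6 = \left(-7\right) 6 = -42$)
$r{\left(X \right)} = 64$ ($r{\left(X \right)} = 8^{2} = 64$)
$\frac{1}{r{\left(g{\left(\left(5 + 5\right) \left(1 + 3\right) \right)} \right)}} = \frac{1}{64}$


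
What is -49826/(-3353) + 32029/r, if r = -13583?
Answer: 81341903/6506257 ≈ 12.502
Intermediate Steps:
-49826/(-3353) + 32029/r = -49826/(-3353) + 32029/(-13583) = -49826*(-1/3353) + 32029*(-1/13583) = 7118/479 - 32029/13583 = 81341903/6506257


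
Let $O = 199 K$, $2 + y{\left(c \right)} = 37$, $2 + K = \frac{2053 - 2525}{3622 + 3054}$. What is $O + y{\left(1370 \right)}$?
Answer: $- \frac{629329}{1669} \approx -377.07$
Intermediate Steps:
$K = - \frac{3456}{1669}$ ($K = -2 + \frac{2053 - 2525}{3622 + 3054} = -2 - \frac{472}{6676} = -2 - \frac{118}{1669} = - \frac{3456}{1669} \approx -2.0707$)
$y{\left(c \right)} = 35$ ($y{\left(c \right)} = -2 + 37 = 35$)
$O = - \frac{687744}{1669}$ ($O = 199 \left(- \frac{3456}{1669}\right) = - \frac{687744}{1669} \approx -412.07$)
$O + y{\left(1370 \right)} = - \frac{687744}{1669} + 35 = - \frac{629329}{1669}$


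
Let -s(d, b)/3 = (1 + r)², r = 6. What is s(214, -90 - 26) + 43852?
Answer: 43705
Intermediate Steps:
s(d, b) = -147 (s(d, b) = -3*(1 + 6)² = -3*7² = -3*49 = -147)
s(214, -90 - 26) + 43852 = -147 + 43852 = 43705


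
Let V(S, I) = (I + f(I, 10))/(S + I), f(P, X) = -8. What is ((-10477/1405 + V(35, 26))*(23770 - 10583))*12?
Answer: -97131274908/85705 ≈ -1.1333e+6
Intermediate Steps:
V(S, I) = (-8 + I)/(I + S) (V(S, I) = (I - 8)/(S + I) = (-8 + I)/(I + S))
((-10477/1405 + V(35, 26))*(23770 - 10583))*12 = ((-10477/1405 + (-8 + 26)/(26 + 35))*(23770 - 10583))*12 = ((-10477*1/1405 + 18/61)*13187)*12 = ((-10477/1405 + (1/61)*18)*13187)*12 = ((-10477/1405 + 18/61)*13187)*12 = -613807/85705*13187*12 = -8094272909/85705*12 = -97131274908/85705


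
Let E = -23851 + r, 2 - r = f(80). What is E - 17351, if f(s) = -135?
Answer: -41065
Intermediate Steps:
r = 137 (r = 2 - 1*(-135) = 2 + 135 = 137)
E = -23714 (E = -23851 + 137 = -23714)
E - 17351 = -23714 - 17351 = -41065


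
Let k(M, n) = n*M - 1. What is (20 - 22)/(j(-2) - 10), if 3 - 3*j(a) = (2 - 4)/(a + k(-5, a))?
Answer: 42/187 ≈ 0.22460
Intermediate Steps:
k(M, n) = -1 + M*n (k(M, n) = M*n - 1 = -1 + M*n)
j(a) = 1 + 2/(3*(-1 - 4*a)) (j(a) = 1 - (2 - 4)/(3*(a + (-1 - 5*a))) = 1 - (-2)/(3*(-1 - 4*a)) = 1 + 2/(3*(-1 - 4*a)))
(20 - 22)/(j(-2) - 10) = (20 - 22)/((1 + 12*(-2))/(3*(1 + 4*(-2))) - 10) = -2/((1 - 24)/(3*(1 - 8)) - 10) = -2/((⅓)*(-23)/(-7) - 10) = -2/((⅓)*(-⅐)*(-23) - 10) = -2/(23/21 - 10) = -2/(-187/21) = -21/187*(-2) = 42/187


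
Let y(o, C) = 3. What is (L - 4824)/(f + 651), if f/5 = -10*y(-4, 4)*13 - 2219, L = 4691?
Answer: 133/12394 ≈ 0.010731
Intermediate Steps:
f = -13045 (f = 5*(-10*3*13 - 2219) = 5*(-30*13 - 2219) = 5*(-390 - 2219) = 5*(-2609) = -13045)
(L - 4824)/(f + 651) = (4691 - 4824)/(-13045 + 651) = -133/(-12394) = -133*(-1/12394) = 133/12394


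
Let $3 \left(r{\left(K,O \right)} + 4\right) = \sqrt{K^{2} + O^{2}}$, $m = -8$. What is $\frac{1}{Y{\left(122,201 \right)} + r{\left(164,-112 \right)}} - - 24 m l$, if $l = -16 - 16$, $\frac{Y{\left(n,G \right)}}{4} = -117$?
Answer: $\frac{1509592557}{245702} - \frac{3 \sqrt{2465}}{491404} \approx 6144.0$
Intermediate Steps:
$Y{\left(n,G \right)} = -468$ ($Y{\left(n,G \right)} = 4 \left(-117\right) = -468$)
$r{\left(K,O \right)} = -4 + \frac{\sqrt{K^{2} + O^{2}}}{3}$
$l = -32$ ($l = -16 - 16 = -32$)
$\frac{1}{Y{\left(122,201 \right)} + r{\left(164,-112 \right)}} - - 24 m l = \frac{1}{-468 - \left(4 - \frac{\sqrt{164^{2} + \left(-112\right)^{2}}}{3}\right)} - \left(-24\right) \left(-8\right) \left(-32\right) = \frac{1}{-468 - \left(4 - \frac{\sqrt{26896 + 12544}}{3}\right)} - 192 \left(-32\right) = \frac{1}{-468 - \left(4 - \frac{\sqrt{39440}}{3}\right)} - -6144 = \frac{1}{-468 - \left(4 - \frac{4 \sqrt{2465}}{3}\right)} + 6144 = \frac{1}{-472 + \frac{4 \sqrt{2465}}{3}} + 6144 = 6144 + \frac{1}{-472 + \frac{4 \sqrt{2465}}{3}}$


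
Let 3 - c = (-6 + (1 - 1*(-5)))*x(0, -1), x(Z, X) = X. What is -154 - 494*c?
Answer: -1636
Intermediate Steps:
c = 3 (c = 3 - (-6 + (1 - 1*(-5)))*(-1) = 3 - (-6 + (1 + 5))*(-1) = 3 - (-6 + 6)*(-1) = 3 - 0*(-1) = 3 - 1*0 = 3 + 0 = 3)
-154 - 494*c = -154 - 494*3 = -154 - 1482 = -1636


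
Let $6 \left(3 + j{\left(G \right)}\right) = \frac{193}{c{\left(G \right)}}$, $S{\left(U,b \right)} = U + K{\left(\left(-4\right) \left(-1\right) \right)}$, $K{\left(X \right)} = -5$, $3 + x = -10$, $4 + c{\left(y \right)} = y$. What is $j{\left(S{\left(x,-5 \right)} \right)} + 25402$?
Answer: $\frac{3352475}{132} \approx 25398.0$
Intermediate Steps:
$c{\left(y \right)} = -4 + y$
$x = -13$ ($x = -3 - 10 = -13$)
$S{\left(U,b \right)} = -5 + U$ ($S{\left(U,b \right)} = U - 5 = -5 + U$)
$j{\left(G \right)} = -3 + \frac{193}{6 \left(-4 + G\right)}$ ($j{\left(G \right)} = -3 + \frac{193 \frac{1}{-4 + G}}{6} = -3 + \frac{193}{6 \left(-4 + G\right)}$)
$j{\left(S{\left(x,-5 \right)} \right)} + 25402 = \frac{265 - 18 \left(-5 - 13\right)}{6 \left(-4 - 18\right)} + 25402 = \frac{265 - -324}{6 \left(-4 - 18\right)} + 25402 = \frac{265 + 324}{6 \left(-22\right)} + 25402 = \frac{1}{6} \left(- \frac{1}{22}\right) 589 + 25402 = - \frac{589}{132} + 25402 = \frac{3352475}{132}$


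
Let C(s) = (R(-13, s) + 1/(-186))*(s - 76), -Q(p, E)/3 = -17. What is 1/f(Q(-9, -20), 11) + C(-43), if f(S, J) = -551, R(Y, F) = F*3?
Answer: 1573327969/102486 ≈ 15352.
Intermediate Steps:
R(Y, F) = 3*F
Q(p, E) = 51 (Q(p, E) = -3*(-17) = 51)
C(s) = (-76 + s)*(-1/186 + 3*s) (C(s) = (3*s + 1/(-186))*(s - 76) = (3*s - 1/186)*(-76 + s) = (-1/186 + 3*s)*(-76 + s) = (-76 + s)*(-1/186 + 3*s))
1/f(Q(-9, -20), 11) + C(-43) = 1/(-551) + (38/93 + 3*(-43)**2 - 42409/186*(-43)) = -1/551 + (38/93 + 3*1849 + 1823587/186) = -1/551 + (38/93 + 5547 + 1823587/186) = -1/551 + 2855405/186 = 1573327969/102486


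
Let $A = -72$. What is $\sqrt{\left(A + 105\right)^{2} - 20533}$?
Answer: $2 i \sqrt{4861} \approx 139.44 i$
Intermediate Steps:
$\sqrt{\left(A + 105\right)^{2} - 20533} = \sqrt{\left(-72 + 105\right)^{2} - 20533} = \sqrt{33^{2} - 20533} = \sqrt{1089 - 20533} = \sqrt{-19444} = 2 i \sqrt{4861}$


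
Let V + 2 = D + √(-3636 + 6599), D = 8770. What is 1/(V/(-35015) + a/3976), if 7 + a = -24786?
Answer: -125713728743013320/815388117470291681 + 553537288640*√2963/815388117470291681 ≈ -0.15414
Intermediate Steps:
a = -24793 (a = -7 - 24786 = -24793)
V = 8768 + √2963 (V = -2 + (8770 + √(-3636 + 6599)) = -2 + (8770 + √2963) = 8768 + √2963 ≈ 8822.4)
1/(V/(-35015) + a/3976) = 1/((8768 + √2963)/(-35015) - 24793/3976) = 1/((8768 + √2963)*(-1/35015) - 24793*1/3976) = 1/((-8768/35015 - √2963/35015) - 24793/3976) = 1/(-902988463/139219640 - √2963/35015)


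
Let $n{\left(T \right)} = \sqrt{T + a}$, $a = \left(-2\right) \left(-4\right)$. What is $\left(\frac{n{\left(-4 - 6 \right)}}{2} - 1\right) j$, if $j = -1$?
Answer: $1 - \frac{i \sqrt{2}}{2} \approx 1.0 - 0.70711 i$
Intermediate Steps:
$a = 8$
$n{\left(T \right)} = \sqrt{8 + T}$ ($n{\left(T \right)} = \sqrt{T + 8} = \sqrt{8 + T}$)
$\left(\frac{n{\left(-4 - 6 \right)}}{2} - 1\right) j = \left(\frac{\sqrt{8 - 10}}{2} - 1\right) \left(-1\right) = \left(\sqrt{8 - 10} \cdot \frac{1}{2} - 1\right) \left(-1\right) = \left(\sqrt{-2} \cdot \frac{1}{2} - 1\right) \left(-1\right) = \left(i \sqrt{2} \cdot \frac{1}{2} - 1\right) \left(-1\right) = \left(\frac{i \sqrt{2}}{2} - 1\right) \left(-1\right) = \left(-1 + \frac{i \sqrt{2}}{2}\right) \left(-1\right) = 1 - \frac{i \sqrt{2}}{2}$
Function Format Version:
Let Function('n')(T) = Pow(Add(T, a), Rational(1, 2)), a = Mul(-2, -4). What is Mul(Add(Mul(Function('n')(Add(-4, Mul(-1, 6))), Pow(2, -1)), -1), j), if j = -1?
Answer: Add(1, Mul(Rational(-1, 2), I, Pow(2, Rational(1, 2)))) ≈ Add(1.0000, Mul(-0.70711, I))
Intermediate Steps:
a = 8
Function('n')(T) = Pow(Add(8, T), Rational(1, 2)) (Function('n')(T) = Pow(Add(T, 8), Rational(1, 2)) = Pow(Add(8, T), Rational(1, 2)))
Mul(Add(Mul(Function('n')(Add(-4, Mul(-1, 6))), Pow(2, -1)), -1), j) = Mul(Add(Mul(Pow(Add(8, Add(-4, Mul(-1, 6))), Rational(1, 2)), Pow(2, -1)), -1), -1) = Mul(Add(Mul(Pow(Add(8, Add(-4, -6)), Rational(1, 2)), Rational(1, 2)), -1), -1) = Mul(Add(Mul(Pow(Add(8, -10), Rational(1, 2)), Rational(1, 2)), -1), -1) = Mul(Add(Mul(Pow(-2, Rational(1, 2)), Rational(1, 2)), -1), -1) = Mul(Add(Mul(Mul(I, Pow(2, Rational(1, 2))), Rational(1, 2)), -1), -1) = Mul(Add(Mul(Rational(1, 2), I, Pow(2, Rational(1, 2))), -1), -1) = Mul(Add(-1, Mul(Rational(1, 2), I, Pow(2, Rational(1, 2)))), -1) = Add(1, Mul(Rational(-1, 2), I, Pow(2, Rational(1, 2))))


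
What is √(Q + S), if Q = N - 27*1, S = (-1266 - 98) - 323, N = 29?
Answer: I*√1685 ≈ 41.049*I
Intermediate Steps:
S = -1687 (S = -1364 - 323 = -1687)
Q = 2 (Q = 29 - 27*1 = 29 - 27 = 2)
√(Q + S) = √(2 - 1687) = √(-1685) = I*√1685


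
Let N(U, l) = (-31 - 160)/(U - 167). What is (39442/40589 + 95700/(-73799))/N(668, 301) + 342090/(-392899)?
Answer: -10013722701576/552304663318057 ≈ -0.018131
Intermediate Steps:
N(U, l) = -191/(-167 + U)
(39442/40589 + 95700/(-73799))/N(668, 301) + 342090/(-392899) = (39442/40589 + 95700/(-73799))/((-191/(-167 + 668))) + 342090/(-392899) = (39442*(1/40589) + 95700*(-1/73799))/((-191/501)) + 342090*(-1/392899) = (1066/1097 - 8700/6709)/((-191*1/501)) - 342090/392899 = -2392106/(7359773*(-191/501)) - 342090/392899 = -2392106/7359773*(-501/191) - 342090/392899 = 1198445106/1405716643 - 342090/392899 = -10013722701576/552304663318057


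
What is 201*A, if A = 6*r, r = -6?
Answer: -7236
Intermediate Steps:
A = -36 (A = 6*(-6) = -36)
201*A = 201*(-36) = -7236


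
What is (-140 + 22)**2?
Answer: 13924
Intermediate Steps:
(-140 + 22)**2 = (-118)**2 = 13924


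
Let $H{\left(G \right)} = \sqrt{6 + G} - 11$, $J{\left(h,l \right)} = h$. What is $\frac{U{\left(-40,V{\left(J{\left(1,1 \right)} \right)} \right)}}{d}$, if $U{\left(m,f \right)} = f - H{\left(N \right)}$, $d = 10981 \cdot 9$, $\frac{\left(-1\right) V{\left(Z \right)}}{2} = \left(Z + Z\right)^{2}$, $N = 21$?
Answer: $\frac{1}{32943} - \frac{\sqrt{3}}{32943} \approx -2.2222 \cdot 10^{-5}$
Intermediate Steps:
$V{\left(Z \right)} = - 8 Z^{2}$ ($V{\left(Z \right)} = - 2 \left(Z + Z\right)^{2} = - 2 \left(2 Z\right)^{2} = - 2 \cdot 4 Z^{2} = - 8 Z^{2}$)
$H{\left(G \right)} = -11 + \sqrt{6 + G}$
$d = 98829$
$U{\left(m,f \right)} = 11 + f - 3 \sqrt{3}$ ($U{\left(m,f \right)} = f - \left(-11 + \sqrt{6 + 21}\right) = f - \left(-11 + \sqrt{27}\right) = f - \left(-11 + 3 \sqrt{3}\right) = f + \left(11 - 3 \sqrt{3}\right) = 11 + f - 3 \sqrt{3}$)
$\frac{U{\left(-40,V{\left(J{\left(1,1 \right)} \right)} \right)}}{d} = \frac{11 - 8 \cdot 1^{2} - 3 \sqrt{3}}{98829} = \left(11 - 8 - 3 \sqrt{3}\right) \frac{1}{98829} = \left(3 - 3 \sqrt{3}\right) \frac{1}{98829} = \frac{1}{32943} - \frac{\sqrt{3}}{32943}$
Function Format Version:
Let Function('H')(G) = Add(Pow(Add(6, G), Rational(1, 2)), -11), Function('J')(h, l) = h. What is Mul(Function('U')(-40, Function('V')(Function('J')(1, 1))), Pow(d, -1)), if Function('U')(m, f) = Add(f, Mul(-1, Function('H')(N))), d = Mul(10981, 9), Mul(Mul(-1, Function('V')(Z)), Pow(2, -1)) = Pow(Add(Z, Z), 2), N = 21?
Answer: Add(Rational(1, 32943), Mul(Rational(-1, 32943), Pow(3, Rational(1, 2)))) ≈ -2.2222e-5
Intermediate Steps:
Function('V')(Z) = Mul(-8, Pow(Z, 2)) (Function('V')(Z) = Mul(-2, Pow(Add(Z, Z), 2)) = Mul(-2, Pow(Mul(2, Z), 2)) = Mul(-2, Mul(4, Pow(Z, 2))) = Mul(-8, Pow(Z, 2)))
Function('H')(G) = Add(-11, Pow(Add(6, G), Rational(1, 2)))
d = 98829
Function('U')(m, f) = Add(11, f, Mul(-3, Pow(3, Rational(1, 2)))) (Function('U')(m, f) = Add(f, Mul(-1, Add(-11, Pow(Add(6, 21), Rational(1, 2))))) = Add(f, Mul(-1, Add(-11, Pow(27, Rational(1, 2))))) = Add(f, Mul(-1, Add(-11, Mul(3, Pow(3, Rational(1, 2)))))) = Add(f, Add(11, Mul(-3, Pow(3, Rational(1, 2))))) = Add(11, f, Mul(-3, Pow(3, Rational(1, 2)))))
Mul(Function('U')(-40, Function('V')(Function('J')(1, 1))), Pow(d, -1)) = Mul(Add(11, Mul(-8, Pow(1, 2)), Mul(-3, Pow(3, Rational(1, 2)))), Pow(98829, -1)) = Mul(Add(11, Mul(-8, 1), Mul(-3, Pow(3, Rational(1, 2)))), Rational(1, 98829)) = Mul(Add(11, -8, Mul(-3, Pow(3, Rational(1, 2)))), Rational(1, 98829)) = Mul(Add(3, Mul(-3, Pow(3, Rational(1, 2)))), Rational(1, 98829)) = Add(Rational(1, 32943), Mul(Rational(-1, 32943), Pow(3, Rational(1, 2))))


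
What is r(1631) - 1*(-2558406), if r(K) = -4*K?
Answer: 2551882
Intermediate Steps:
r(1631) - 1*(-2558406) = -4*1631 - 1*(-2558406) = -6524 + 2558406 = 2551882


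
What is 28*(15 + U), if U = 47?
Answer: 1736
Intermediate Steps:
28*(15 + U) = 28*(15 + 47) = 28*62 = 1736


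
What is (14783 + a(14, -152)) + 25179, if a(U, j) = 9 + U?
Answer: 39985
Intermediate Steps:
(14783 + a(14, -152)) + 25179 = (14783 + (9 + 14)) + 25179 = (14783 + 23) + 25179 = 14806 + 25179 = 39985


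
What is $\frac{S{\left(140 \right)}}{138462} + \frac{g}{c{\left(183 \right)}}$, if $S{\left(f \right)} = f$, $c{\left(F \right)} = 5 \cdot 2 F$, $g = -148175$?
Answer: $- \frac{683878355}{8446182} \approx -80.969$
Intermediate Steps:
$c{\left(F \right)} = 10 F$
$\frac{S{\left(140 \right)}}{138462} + \frac{g}{c{\left(183 \right)}} = \frac{140}{138462} - \frac{148175}{10 \cdot 183} = 140 \cdot \frac{1}{138462} - \frac{148175}{1830} = \frac{70}{69231} - \frac{29635}{366} = - \frac{683878355}{8446182}$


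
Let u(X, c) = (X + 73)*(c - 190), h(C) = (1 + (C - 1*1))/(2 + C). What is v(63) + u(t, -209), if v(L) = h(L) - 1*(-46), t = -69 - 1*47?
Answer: 1118258/65 ≈ 17204.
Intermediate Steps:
t = -116 (t = -69 - 47 = -116)
h(C) = C/(2 + C) (h(C) = (1 + (C - 1))/(2 + C) = (1 + (-1 + C))/(2 + C) = C/(2 + C))
u(X, c) = (-190 + c)*(73 + X) (u(X, c) = (73 + X)*(-190 + c) = (-190 + c)*(73 + X))
v(L) = 46 + L/(2 + L) (v(L) = L/(2 + L) - 1*(-46) = L/(2 + L) + 46 = 46 + L/(2 + L))
v(63) + u(t, -209) = (92 + 47*63)/(2 + 63) + (-13870 - 190*(-116) + 73*(-209) - 116*(-209)) = (92 + 2961)/65 + (-13870 + 22040 - 15257 + 24244) = (1/65)*3053 + 17157 = 3053/65 + 17157 = 1118258/65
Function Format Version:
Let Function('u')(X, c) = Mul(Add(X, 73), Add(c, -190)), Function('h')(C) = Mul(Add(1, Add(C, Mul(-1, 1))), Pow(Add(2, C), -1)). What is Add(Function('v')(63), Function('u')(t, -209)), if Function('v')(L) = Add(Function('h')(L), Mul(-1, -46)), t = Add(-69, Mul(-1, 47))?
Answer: Rational(1118258, 65) ≈ 17204.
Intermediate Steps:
t = -116 (t = Add(-69, -47) = -116)
Function('h')(C) = Mul(C, Pow(Add(2, C), -1)) (Function('h')(C) = Mul(Add(1, Add(C, -1)), Pow(Add(2, C), -1)) = Mul(Add(1, Add(-1, C)), Pow(Add(2, C), -1)) = Mul(C, Pow(Add(2, C), -1)))
Function('u')(X, c) = Mul(Add(-190, c), Add(73, X)) (Function('u')(X, c) = Mul(Add(73, X), Add(-190, c)) = Mul(Add(-190, c), Add(73, X)))
Function('v')(L) = Add(46, Mul(L, Pow(Add(2, L), -1))) (Function('v')(L) = Add(Mul(L, Pow(Add(2, L), -1)), Mul(-1, -46)) = Add(Mul(L, Pow(Add(2, L), -1)), 46) = Add(46, Mul(L, Pow(Add(2, L), -1))))
Add(Function('v')(63), Function('u')(t, -209)) = Add(Mul(Pow(Add(2, 63), -1), Add(92, Mul(47, 63))), Add(-13870, Mul(-190, -116), Mul(73, -209), Mul(-116, -209))) = Add(Mul(Pow(65, -1), Add(92, 2961)), Add(-13870, 22040, -15257, 24244)) = Add(Mul(Rational(1, 65), 3053), 17157) = Add(Rational(3053, 65), 17157) = Rational(1118258, 65)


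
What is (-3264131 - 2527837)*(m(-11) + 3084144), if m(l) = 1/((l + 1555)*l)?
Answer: -37923708102773220/2123 ≈ -1.7863e+13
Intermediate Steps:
m(l) = 1/(l*(1555 + l)) (m(l) = 1/((1555 + l)*l) = 1/(l*(1555 + l)))
(-3264131 - 2527837)*(m(-11) + 3084144) = (-3264131 - 2527837)*(1/((-11)*(1555 - 11)) + 3084144) = -5791968*(-1/11/1544 + 3084144) = -5791968*(-1/11*1/1544 + 3084144) = -5791968*(-1/16984 + 3084144) = -5791968*52381101695/16984 = -37923708102773220/2123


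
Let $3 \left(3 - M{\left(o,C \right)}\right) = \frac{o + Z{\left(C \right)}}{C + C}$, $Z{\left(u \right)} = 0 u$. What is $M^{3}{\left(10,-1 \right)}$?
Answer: $\frac{2744}{27} \approx 101.63$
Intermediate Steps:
$Z{\left(u \right)} = 0$
$M{\left(o,C \right)} = 3 - \frac{o}{6 C}$ ($M{\left(o,C \right)} = 3 - \frac{\left(o + 0\right) \frac{1}{C + C}}{3} = 3 - \frac{o \frac{1}{2 C}}{3} = 3 - \frac{\frac{1}{2} o \frac{1}{C}}{3} = 3 - \frac{o}{6 C}$)
$M^{3}{\left(10,-1 \right)} = \left(3 - \frac{5}{3 \left(-1\right)}\right)^{3} = \left(3 - \frac{5}{3} \left(-1\right)\right)^{3} = \left(3 + \frac{5}{3}\right)^{3} = \left(\frac{14}{3}\right)^{3} = \frac{2744}{27}$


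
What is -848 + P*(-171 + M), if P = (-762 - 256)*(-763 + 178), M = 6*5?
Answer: -83970578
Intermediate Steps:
M = 30
P = 595530 (P = -1018*(-585) = 595530)
-848 + P*(-171 + M) = -848 + 595530*(-171 + 30) = -848 + 595530*(-141) = -848 - 83969730 = -83970578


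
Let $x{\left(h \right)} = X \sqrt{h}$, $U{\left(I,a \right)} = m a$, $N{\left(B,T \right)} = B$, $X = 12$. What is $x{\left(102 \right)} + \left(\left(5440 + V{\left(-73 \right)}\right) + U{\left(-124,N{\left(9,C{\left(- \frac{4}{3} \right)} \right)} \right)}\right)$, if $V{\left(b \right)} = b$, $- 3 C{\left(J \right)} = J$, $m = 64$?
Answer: $5943 + 12 \sqrt{102} \approx 6064.2$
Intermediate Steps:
$C{\left(J \right)} = - \frac{J}{3}$
$U{\left(I,a \right)} = 64 a$
$x{\left(h \right)} = 12 \sqrt{h}$
$x{\left(102 \right)} + \left(\left(5440 + V{\left(-73 \right)}\right) + U{\left(-124,N{\left(9,C{\left(- \frac{4}{3} \right)} \right)} \right)}\right) = 12 \sqrt{102} + \left(\left(5440 - 73\right) + 64 \cdot 9\right) = 12 \sqrt{102} + \left(5367 + 576\right) = 12 \sqrt{102} + 5943 = 5943 + 12 \sqrt{102}$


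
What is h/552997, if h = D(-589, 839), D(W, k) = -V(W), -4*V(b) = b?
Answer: -589/2211988 ≈ -0.00026628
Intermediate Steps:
V(b) = -b/4
D(W, k) = W/4 (D(W, k) = -(-1)*W/4 = W/4)
h = -589/4 (h = (¼)*(-589) = -589/4 ≈ -147.25)
h/552997 = -589/4/552997 = -589/4*1/552997 = -589/2211988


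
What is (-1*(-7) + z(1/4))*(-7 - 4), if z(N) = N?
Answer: -319/4 ≈ -79.750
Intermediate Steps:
(-1*(-7) + z(1/4))*(-7 - 4) = (-1*(-7) + 1/4)*(-7 - 4) = (7 + ¼)*(-11) = (29/4)*(-11) = -319/4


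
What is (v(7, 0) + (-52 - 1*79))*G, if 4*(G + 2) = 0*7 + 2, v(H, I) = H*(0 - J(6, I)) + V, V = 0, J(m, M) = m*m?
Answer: 1149/2 ≈ 574.50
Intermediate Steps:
J(m, M) = m²
v(H, I) = -36*H (v(H, I) = H*(0 - 1*6²) + 0 = H*(0 - 1*36) + 0 = H*(0 - 36) + 0 = H*(-36) + 0 = -36*H + 0 = -36*H)
G = -3/2 (G = -2 + (0*7 + 2)/4 = -2 + (0 + 2)/4 = -2 + (¼)*2 = -2 + ½ = -3/2 ≈ -1.5000)
(v(7, 0) + (-52 - 1*79))*G = (-36*7 + (-52 - 1*79))*(-3/2) = (-252 + (-52 - 79))*(-3/2) = (-252 - 131)*(-3/2) = -383*(-3/2) = 1149/2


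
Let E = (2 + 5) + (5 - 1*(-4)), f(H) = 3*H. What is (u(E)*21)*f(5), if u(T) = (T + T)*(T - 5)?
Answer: 110880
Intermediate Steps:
E = 16 (E = 7 + (5 + 4) = 7 + 9 = 16)
u(T) = 2*T*(-5 + T) (u(T) = (2*T)*(-5 + T) = 2*T*(-5 + T))
(u(E)*21)*f(5) = ((2*16*(-5 + 16))*21)*(3*5) = ((2*16*11)*21)*15 = (352*21)*15 = 7392*15 = 110880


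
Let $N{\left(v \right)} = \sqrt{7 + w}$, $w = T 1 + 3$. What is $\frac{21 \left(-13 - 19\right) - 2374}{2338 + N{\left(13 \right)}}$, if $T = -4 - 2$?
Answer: $- \frac{1523}{1170} \approx -1.3017$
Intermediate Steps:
$T = -6$ ($T = -4 - 2 = -6$)
$w = -3$ ($w = \left(-6\right) 1 + 3 = -6 + 3 = -3$)
$N{\left(v \right)} = 2$ ($N{\left(v \right)} = \sqrt{7 - 3} = \sqrt{4} = 2$)
$\frac{21 \left(-13 - 19\right) - 2374}{2338 + N{\left(13 \right)}} = \frac{21 \left(-13 - 19\right) - 2374}{2338 + 2} = \frac{21 \left(-32\right) - 2374}{2340} = \left(-672 - 2374\right) \frac{1}{2340} = \left(-3046\right) \frac{1}{2340} = - \frac{1523}{1170}$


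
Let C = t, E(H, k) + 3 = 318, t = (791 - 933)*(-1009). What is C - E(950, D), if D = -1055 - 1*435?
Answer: 142963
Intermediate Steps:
t = 143278 (t = -142*(-1009) = 143278)
D = -1490 (D = -1055 - 435 = -1490)
E(H, k) = 315 (E(H, k) = -3 + 318 = 315)
C = 143278
C - E(950, D) = 143278 - 1*315 = 143278 - 315 = 142963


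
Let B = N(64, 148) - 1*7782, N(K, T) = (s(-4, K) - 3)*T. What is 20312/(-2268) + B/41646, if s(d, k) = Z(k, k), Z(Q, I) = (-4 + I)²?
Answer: 14325845/3935547 ≈ 3.6401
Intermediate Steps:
s(d, k) = (-4 + k)²
N(K, T) = T*(-3 + (-4 + K)²) (N(K, T) = ((-4 + K)² - 3)*T = (-3 + (-4 + K)²)*T = T*(-3 + (-4 + K)²))
B = 524574 (B = 148*(-3 + (-4 + 64)²) - 1*7782 = 148*(-3 + 60²) - 7782 = 148*(-3 + 3600) - 7782 = 148*3597 - 7782 = 532356 - 7782 = 524574)
20312/(-2268) + B/41646 = 20312/(-2268) + 524574/41646 = 20312*(-1/2268) + 524574*(1/41646) = -5078/567 + 87429/6941 = 14325845/3935547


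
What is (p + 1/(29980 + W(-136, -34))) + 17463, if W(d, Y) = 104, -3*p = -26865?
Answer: 794759113/30084 ≈ 26418.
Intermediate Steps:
p = 8955 (p = -⅓*(-26865) = 8955)
(p + 1/(29980 + W(-136, -34))) + 17463 = (8955 + 1/(29980 + 104)) + 17463 = (8955 + 1/30084) + 17463 = 269402221/30084 + 17463 = 794759113/30084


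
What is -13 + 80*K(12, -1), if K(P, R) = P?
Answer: 947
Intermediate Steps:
-13 + 80*K(12, -1) = -13 + 80*12 = -13 + 960 = 947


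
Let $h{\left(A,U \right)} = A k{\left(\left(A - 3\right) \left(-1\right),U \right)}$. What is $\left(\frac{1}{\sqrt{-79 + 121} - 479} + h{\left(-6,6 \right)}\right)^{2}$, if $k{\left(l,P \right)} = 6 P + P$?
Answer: $\frac{3341883602686771}{52623901201} + \frac{115618054 \sqrt{42}}{52623901201} \approx 63505.0$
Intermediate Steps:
$k{\left(l,P \right)} = 7 P$
$h{\left(A,U \right)} = 7 A U$ ($h{\left(A,U \right)} = A 7 U = 7 A U$)
$\left(\frac{1}{\sqrt{-79 + 121} - 479} + h{\left(-6,6 \right)}\right)^{2} = \left(\frac{1}{\sqrt{-79 + 121} - 479} + 7 \left(-6\right) 6\right)^{2} = \left(\frac{1}{\sqrt{42} - 479} - 252\right)^{2} = \left(\frac{1}{-479 + \sqrt{42}} - 252\right)^{2} = \left(-252 + \frac{1}{-479 + \sqrt{42}}\right)^{2}$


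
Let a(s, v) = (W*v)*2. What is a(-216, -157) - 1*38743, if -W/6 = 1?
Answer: -36859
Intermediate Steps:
W = -6 (W = -6*1 = -6)
a(s, v) = -12*v (a(s, v) = -6*v*2 = -12*v)
a(-216, -157) - 1*38743 = -12*(-157) - 1*38743 = 1884 - 38743 = -36859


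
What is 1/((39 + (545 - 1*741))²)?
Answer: 1/24649 ≈ 4.0570e-5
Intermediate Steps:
1/((39 + (545 - 1*741))²) = 1/((39 + (545 - 741))²) = 1/((39 - 196)²) = 1/((-157)²) = 1/24649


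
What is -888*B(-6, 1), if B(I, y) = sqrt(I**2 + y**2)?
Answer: -888*sqrt(37) ≈ -5401.5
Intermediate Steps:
-888*B(-6, 1) = -888*sqrt((-6)**2 + 1**2) = -888*sqrt(36 + 1) = -888*sqrt(37)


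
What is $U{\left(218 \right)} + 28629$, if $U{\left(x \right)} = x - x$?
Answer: $28629$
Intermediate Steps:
$U{\left(x \right)} = 0$
$U{\left(218 \right)} + 28629 = 0 + 28629 = 28629$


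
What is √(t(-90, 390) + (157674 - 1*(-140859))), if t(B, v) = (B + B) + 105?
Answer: 3*√33162 ≈ 546.31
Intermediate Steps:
t(B, v) = 105 + 2*B (t(B, v) = 2*B + 105 = 105 + 2*B)
√(t(-90, 390) + (157674 - 1*(-140859))) = √((105 + 2*(-90)) + (157674 - 1*(-140859))) = √((105 - 180) + (157674 + 140859)) = √(-75 + 298533) = √298458 = 3*√33162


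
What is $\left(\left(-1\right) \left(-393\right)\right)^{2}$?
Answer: $154449$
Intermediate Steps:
$\left(\left(-1\right) \left(-393\right)\right)^{2} = 393^{2} = 154449$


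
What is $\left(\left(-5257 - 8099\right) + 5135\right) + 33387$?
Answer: $25166$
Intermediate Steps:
$\left(\left(-5257 - 8099\right) + 5135\right) + 33387 = \left(-13356 + 5135\right) + 33387 = -8221 + 33387 = 25166$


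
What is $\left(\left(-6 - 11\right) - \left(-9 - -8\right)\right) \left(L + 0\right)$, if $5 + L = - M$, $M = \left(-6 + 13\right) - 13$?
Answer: $-16$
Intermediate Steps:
$M = -6$ ($M = 7 - 13 = -6$)
$L = 1$ ($L = -5 - -6 = -5 + 6 = 1$)
$\left(\left(-6 - 11\right) - \left(-9 - -8\right)\right) \left(L + 0\right) = \left(\left(-6 - 11\right) - \left(-9 - -8\right)\right) \left(1 + 0\right) = \left(-17 - \left(-9 + 8\right)\right) 1 = \left(-17 - -1\right) 1 = \left(-17 + 1\right) 1 = \left(-16\right) 1 = -16$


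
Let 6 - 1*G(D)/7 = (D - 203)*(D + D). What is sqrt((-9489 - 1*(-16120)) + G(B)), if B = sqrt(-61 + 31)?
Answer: sqrt(7093 + 2842*I*sqrt(30)) ≈ 110.0 + 70.757*I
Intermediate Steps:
B = I*sqrt(30) (B = sqrt(-30) = I*sqrt(30) ≈ 5.4772*I)
G(D) = 42 - 14*D*(-203 + D) (G(D) = 42 - 7*(D - 203)*(D + D) = 42 - 7*(-203 + D)*2*D = 42 - 14*D*(-203 + D))
sqrt((-9489 - 1*(-16120)) + G(B)) = sqrt((-9489 - 1*(-16120)) + (42 - 14*(I*sqrt(30))**2 + 2842*(I*sqrt(30)))) = sqrt((-9489 + 16120) + (42 - 14*(-30) + 2842*I*sqrt(30))) = sqrt(6631 + (42 + 420 + 2842*I*sqrt(30))) = sqrt(6631 + (462 + 2842*I*sqrt(30))) = sqrt(7093 + 2842*I*sqrt(30))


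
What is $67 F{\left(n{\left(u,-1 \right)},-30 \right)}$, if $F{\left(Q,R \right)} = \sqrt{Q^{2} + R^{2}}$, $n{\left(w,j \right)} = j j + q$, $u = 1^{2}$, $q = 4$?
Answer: $335 \sqrt{37} \approx 2037.7$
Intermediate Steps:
$u = 1$
$n{\left(w,j \right)} = 4 + j^{2}$ ($n{\left(w,j \right)} = j j + 4 = j^{2} + 4 = 4 + j^{2}$)
$67 F{\left(n{\left(u,-1 \right)},-30 \right)} = 67 \sqrt{\left(4 + \left(-1\right)^{2}\right)^{2} + \left(-30\right)^{2}} = 67 \sqrt{\left(4 + 1\right)^{2} + 900} = 67 \sqrt{5^{2} + 900} = 67 \sqrt{25 + 900} = 67 \sqrt{925} = 67 \cdot 5 \sqrt{37} = 335 \sqrt{37}$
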